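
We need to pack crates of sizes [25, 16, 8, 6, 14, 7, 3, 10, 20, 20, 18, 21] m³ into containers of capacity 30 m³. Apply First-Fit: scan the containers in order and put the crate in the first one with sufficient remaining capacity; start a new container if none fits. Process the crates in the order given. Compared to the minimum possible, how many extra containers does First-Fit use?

First-Fit: [25,3] [16,8,6] [14,7] [10,20] [20] [18] [21] → 7 containers.
Total size 168 m³; any packing needs at least ⌈168/30⌉ = 6 containers.
An optimal packing achieves that bound: [25,3] [21,8] [20,10] [20,7] [18,6] [16,14] → 6 containers.
Excess: 7 − 6 = 1.

1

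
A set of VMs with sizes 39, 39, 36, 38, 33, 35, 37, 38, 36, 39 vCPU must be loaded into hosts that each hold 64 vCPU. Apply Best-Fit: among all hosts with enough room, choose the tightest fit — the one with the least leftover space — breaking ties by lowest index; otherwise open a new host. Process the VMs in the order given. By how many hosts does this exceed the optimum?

0

Best-Fit: [39] [39] [36] [38] [33] [35] [37] [38] [36] [39] → 10 hosts.
10 VMs exceed 32 vCPU (half the capacity), and no two of those can share a host, so at least 10 hosts are needed.
So 10 is already optimal.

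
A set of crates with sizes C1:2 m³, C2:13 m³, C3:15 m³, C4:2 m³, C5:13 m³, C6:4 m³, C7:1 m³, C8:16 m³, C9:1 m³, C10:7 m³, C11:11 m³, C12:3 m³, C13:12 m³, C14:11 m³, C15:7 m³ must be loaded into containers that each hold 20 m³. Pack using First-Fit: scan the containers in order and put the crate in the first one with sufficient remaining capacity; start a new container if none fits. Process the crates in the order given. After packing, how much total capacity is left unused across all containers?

Put C1 (2 m³) in container 1; 18 m³ remain.
Put C2 (13 m³) in container 1; 5 m³ remain.
Put C3 (15 m³) in container 2; 5 m³ remain.
Put C4 (2 m³) in container 1; 3 m³ remain.
Put C5 (13 m³) in container 3; 7 m³ remain.
Put C6 (4 m³) in container 2; 1 m³ remain.
Put C7 (1 m³) in container 1; 2 m³ remain.
Put C8 (16 m³) in container 4; 4 m³ remain.
Put C9 (1 m³) in container 1; 1 m³ remain.
Put C10 (7 m³) in container 3; 0 m³ remain.
Put C11 (11 m³) in container 5; 9 m³ remain.
Put C12 (3 m³) in container 4; 1 m³ remain.
Put C13 (12 m³) in container 6; 8 m³ remain.
Put C14 (11 m³) in container 7; 9 m³ remain.
Put C15 (7 m³) in container 5; 2 m³ remain.
7 containers × 20 m³ = 140 m³; used 118 m³; unused 22 m³.

22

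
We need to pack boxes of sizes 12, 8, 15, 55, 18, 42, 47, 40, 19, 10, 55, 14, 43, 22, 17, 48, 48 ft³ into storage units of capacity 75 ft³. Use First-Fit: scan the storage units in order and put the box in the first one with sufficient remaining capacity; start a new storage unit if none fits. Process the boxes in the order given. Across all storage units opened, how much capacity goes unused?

162

Put 12 ft³ in storage unit 1; 63 ft³ remain.
Put 8 ft³ in storage unit 1; 55 ft³ remain.
Put 15 ft³ in storage unit 1; 40 ft³ remain.
Put 55 ft³ in storage unit 2; 20 ft³ remain.
Put 18 ft³ in storage unit 1; 22 ft³ remain.
Put 42 ft³ in storage unit 3; 33 ft³ remain.
Put 47 ft³ in storage unit 4; 28 ft³ remain.
Put 40 ft³ in storage unit 5; 35 ft³ remain.
Put 19 ft³ in storage unit 1; 3 ft³ remain.
Put 10 ft³ in storage unit 2; 10 ft³ remain.
Put 55 ft³ in storage unit 6; 20 ft³ remain.
Put 14 ft³ in storage unit 3; 19 ft³ remain.
Put 43 ft³ in storage unit 7; 32 ft³ remain.
Put 22 ft³ in storage unit 4; 6 ft³ remain.
Put 17 ft³ in storage unit 3; 2 ft³ remain.
Put 48 ft³ in storage unit 8; 27 ft³ remain.
Put 48 ft³ in storage unit 9; 27 ft³ remain.
9 storage units × 75 ft³ = 675 ft³; used 513 ft³; unused 162 ft³.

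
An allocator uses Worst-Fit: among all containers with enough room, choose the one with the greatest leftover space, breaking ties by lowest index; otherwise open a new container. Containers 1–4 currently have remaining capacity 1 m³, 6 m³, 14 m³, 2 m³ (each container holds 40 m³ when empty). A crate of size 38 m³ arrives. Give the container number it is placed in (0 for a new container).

No container has ≥ 38 m³ free, so a new container is opened.

0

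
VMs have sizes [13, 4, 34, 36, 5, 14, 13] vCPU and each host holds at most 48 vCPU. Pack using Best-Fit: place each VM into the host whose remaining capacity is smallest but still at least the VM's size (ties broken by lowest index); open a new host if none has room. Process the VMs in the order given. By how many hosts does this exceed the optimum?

Best-Fit: [13,4,13] [34,14] [36,5] → 3 hosts.
Total size 119 vCPU; any packing needs at least ⌈119/48⌉ = 3 hosts.
So 3 is already optimal.

0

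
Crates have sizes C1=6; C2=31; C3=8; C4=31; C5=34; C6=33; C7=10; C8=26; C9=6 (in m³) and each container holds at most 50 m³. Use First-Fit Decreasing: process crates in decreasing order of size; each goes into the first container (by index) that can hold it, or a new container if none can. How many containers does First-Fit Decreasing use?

Sorted descending: 34, 33, 31, 31, 26, 10, 8, 6, 6.
Put 34 m³ in container 1; 16 m³ remain.
Put 33 m³ in container 2; 17 m³ remain.
Put 31 m³ in container 3; 19 m³ remain.
Put 31 m³ in container 4; 19 m³ remain.
Put 26 m³ in container 5; 24 m³ remain.
Put 10 m³ in container 1; 6 m³ remain.
Put 8 m³ in container 2; 9 m³ remain.
Put 6 m³ in container 1; 0 m³ remain.
Put 6 m³ in container 2; 3 m³ remain.

5 containers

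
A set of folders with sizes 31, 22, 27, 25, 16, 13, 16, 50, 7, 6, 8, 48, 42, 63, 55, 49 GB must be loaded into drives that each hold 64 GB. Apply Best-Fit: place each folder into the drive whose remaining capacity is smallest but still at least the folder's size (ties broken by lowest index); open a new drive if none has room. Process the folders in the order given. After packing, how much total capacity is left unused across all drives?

31 GB → drive 1 (remaining 33 GB)
22 GB → drive 1 (remaining 11 GB)
27 GB → drive 2 (remaining 37 GB)
25 GB → drive 2 (remaining 12 GB)
16 GB → drive 3 (remaining 48 GB)
13 GB → drive 3 (remaining 35 GB)
16 GB → drive 3 (remaining 19 GB)
50 GB → drive 4 (remaining 14 GB)
7 GB → drive 1 (remaining 4 GB)
6 GB → drive 2 (remaining 6 GB)
8 GB → drive 4 (remaining 6 GB)
48 GB → drive 5 (remaining 16 GB)
42 GB → drive 6 (remaining 22 GB)
63 GB → drive 7 (remaining 1 GB)
55 GB → drive 8 (remaining 9 GB)
49 GB → drive 9 (remaining 15 GB)
9 drives × 64 GB = 576 GB; used 478 GB; unused 98 GB.

98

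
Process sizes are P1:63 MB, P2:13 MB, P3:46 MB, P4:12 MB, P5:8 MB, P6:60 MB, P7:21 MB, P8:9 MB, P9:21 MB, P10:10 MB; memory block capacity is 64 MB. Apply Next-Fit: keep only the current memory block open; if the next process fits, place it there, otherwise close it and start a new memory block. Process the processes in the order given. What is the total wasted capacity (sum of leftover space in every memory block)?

memory block 1: place P1 (63 MB), 1 MB left
memory block 2: place P2 (13 MB), 51 MB left
memory block 2: place P3 (46 MB), 5 MB left
memory block 3: place P4 (12 MB), 52 MB left
memory block 3: place P5 (8 MB), 44 MB left
memory block 4: place P6 (60 MB), 4 MB left
memory block 5: place P7 (21 MB), 43 MB left
memory block 5: place P8 (9 MB), 34 MB left
memory block 5: place P9 (21 MB), 13 MB left
memory block 5: place P10 (10 MB), 3 MB left
5 memory blocks × 64 MB = 320 MB; used 263 MB; unused 57 MB.

57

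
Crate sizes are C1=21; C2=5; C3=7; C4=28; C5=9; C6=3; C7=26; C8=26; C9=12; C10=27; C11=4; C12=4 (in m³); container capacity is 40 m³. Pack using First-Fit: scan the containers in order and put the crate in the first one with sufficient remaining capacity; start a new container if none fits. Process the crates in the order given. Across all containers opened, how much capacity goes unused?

28

container 1: place C1 (21 m³), 19 m³ left
container 1: place C2 (5 m³), 14 m³ left
container 1: place C3 (7 m³), 7 m³ left
container 2: place C4 (28 m³), 12 m³ left
container 2: place C5 (9 m³), 3 m³ left
container 1: place C6 (3 m³), 4 m³ left
container 3: place C7 (26 m³), 14 m³ left
container 4: place C8 (26 m³), 14 m³ left
container 3: place C9 (12 m³), 2 m³ left
container 5: place C10 (27 m³), 13 m³ left
container 1: place C11 (4 m³), 0 m³ left
container 4: place C12 (4 m³), 10 m³ left
5 containers × 40 m³ = 200 m³; used 172 m³; unused 28 m³.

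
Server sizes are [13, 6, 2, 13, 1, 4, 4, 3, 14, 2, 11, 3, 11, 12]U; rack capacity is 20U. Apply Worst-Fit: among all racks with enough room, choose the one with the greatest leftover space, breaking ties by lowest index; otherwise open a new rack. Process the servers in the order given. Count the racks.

6

Put 13U in rack 1; 7U remain.
Put 6U in rack 1; 1U remain.
Put 2U in rack 2; 18U remain.
Put 13U in rack 2; 5U remain.
Put 1U in rack 2; 4U remain.
Put 4U in rack 2; 0U remain.
Put 4U in rack 3; 16U remain.
Put 3U in rack 3; 13U remain.
Put 14U in rack 4; 6U remain.
Put 2U in rack 3; 11U remain.
Put 11U in rack 3; 0U remain.
Put 3U in rack 4; 3U remain.
Put 11U in rack 5; 9U remain.
Put 12U in rack 6; 8U remain.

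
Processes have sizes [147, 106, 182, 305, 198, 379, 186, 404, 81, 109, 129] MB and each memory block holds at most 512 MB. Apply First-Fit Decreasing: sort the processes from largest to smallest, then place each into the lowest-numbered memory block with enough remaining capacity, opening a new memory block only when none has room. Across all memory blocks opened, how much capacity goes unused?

334

Sorted descending: 404, 379, 305, 198, 186, 182, 147, 129, 109, 106, 81.
404 MB → memory block 1 (remaining 108 MB)
379 MB → memory block 2 (remaining 133 MB)
305 MB → memory block 3 (remaining 207 MB)
198 MB → memory block 3 (remaining 9 MB)
186 MB → memory block 4 (remaining 326 MB)
182 MB → memory block 4 (remaining 144 MB)
147 MB → memory block 5 (remaining 365 MB)
129 MB → memory block 2 (remaining 4 MB)
109 MB → memory block 4 (remaining 35 MB)
106 MB → memory block 1 (remaining 2 MB)
81 MB → memory block 5 (remaining 284 MB)
5 memory blocks × 512 MB = 2560 MB; used 2226 MB; unused 334 MB.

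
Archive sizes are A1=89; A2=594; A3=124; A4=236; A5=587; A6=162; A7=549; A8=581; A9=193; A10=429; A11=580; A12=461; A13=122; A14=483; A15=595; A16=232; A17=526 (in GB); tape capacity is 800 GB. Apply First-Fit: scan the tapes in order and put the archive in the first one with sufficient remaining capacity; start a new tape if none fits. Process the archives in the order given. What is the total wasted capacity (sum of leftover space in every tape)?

2257

Put A1 (89 GB) in tape 1; 711 GB remain.
Put A2 (594 GB) in tape 1; 117 GB remain.
Put A3 (124 GB) in tape 2; 676 GB remain.
Put A4 (236 GB) in tape 2; 440 GB remain.
Put A5 (587 GB) in tape 3; 213 GB remain.
Put A6 (162 GB) in tape 2; 278 GB remain.
Put A7 (549 GB) in tape 4; 251 GB remain.
Put A8 (581 GB) in tape 5; 219 GB remain.
Put A9 (193 GB) in tape 2; 85 GB remain.
Put A10 (429 GB) in tape 6; 371 GB remain.
Put A11 (580 GB) in tape 7; 220 GB remain.
Put A12 (461 GB) in tape 8; 339 GB remain.
Put A13 (122 GB) in tape 3; 91 GB remain.
Put A14 (483 GB) in tape 9; 317 GB remain.
Put A15 (595 GB) in tape 10; 205 GB remain.
Put A16 (232 GB) in tape 4; 19 GB remain.
Put A17 (526 GB) in tape 11; 274 GB remain.
11 tapes × 800 GB = 8800 GB; used 6543 GB; unused 2257 GB.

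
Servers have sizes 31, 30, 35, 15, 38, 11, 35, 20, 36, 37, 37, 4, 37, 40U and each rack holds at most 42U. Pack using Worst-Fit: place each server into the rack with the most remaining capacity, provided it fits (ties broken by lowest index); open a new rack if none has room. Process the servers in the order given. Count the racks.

12

rack 1: place 31U, 11U left
rack 2: place 30U, 12U left
rack 3: place 35U, 7U left
rack 4: place 15U, 27U left
rack 5: place 38U, 4U left
rack 4: place 11U, 16U left
rack 6: place 35U, 7U left
rack 7: place 20U, 22U left
rack 8: place 36U, 6U left
rack 9: place 37U, 5U left
rack 10: place 37U, 5U left
rack 7: place 4U, 18U left
rack 11: place 37U, 5U left
rack 12: place 40U, 2U left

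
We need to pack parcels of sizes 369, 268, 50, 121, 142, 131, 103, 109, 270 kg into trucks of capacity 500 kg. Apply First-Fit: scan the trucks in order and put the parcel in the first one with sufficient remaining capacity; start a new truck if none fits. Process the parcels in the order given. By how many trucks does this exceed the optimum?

0

First-Fit: [369,50] [268,121,103] [142,131,109] [270] → 4 trucks.
Total size 1563 kg; any packing needs at least ⌈1563/500⌉ = 4 trucks.
So 4 is already optimal.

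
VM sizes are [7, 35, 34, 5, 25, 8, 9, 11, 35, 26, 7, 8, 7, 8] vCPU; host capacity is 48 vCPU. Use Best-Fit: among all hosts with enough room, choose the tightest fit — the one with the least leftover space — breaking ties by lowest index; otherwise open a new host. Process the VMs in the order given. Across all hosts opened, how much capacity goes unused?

63

host 1: place 7 vCPU, 41 vCPU left
host 1: place 35 vCPU, 6 vCPU left
host 2: place 34 vCPU, 14 vCPU left
host 1: place 5 vCPU, 1 vCPU left
host 3: place 25 vCPU, 23 vCPU left
host 2: place 8 vCPU, 6 vCPU left
host 3: place 9 vCPU, 14 vCPU left
host 3: place 11 vCPU, 3 vCPU left
host 4: place 35 vCPU, 13 vCPU left
host 5: place 26 vCPU, 22 vCPU left
host 4: place 7 vCPU, 6 vCPU left
host 5: place 8 vCPU, 14 vCPU left
host 5: place 7 vCPU, 7 vCPU left
host 6: place 8 vCPU, 40 vCPU left
6 hosts × 48 vCPU = 288 vCPU; used 225 vCPU; unused 63 vCPU.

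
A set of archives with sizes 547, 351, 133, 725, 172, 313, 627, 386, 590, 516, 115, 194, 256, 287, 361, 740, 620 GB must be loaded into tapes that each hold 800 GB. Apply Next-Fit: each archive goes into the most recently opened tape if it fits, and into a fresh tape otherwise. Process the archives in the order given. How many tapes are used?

12

547 GB → tape 1 (remaining 253 GB)
351 GB → tape 2 (remaining 449 GB)
133 GB → tape 2 (remaining 316 GB)
725 GB → tape 3 (remaining 75 GB)
172 GB → tape 4 (remaining 628 GB)
313 GB → tape 4 (remaining 315 GB)
627 GB → tape 5 (remaining 173 GB)
386 GB → tape 6 (remaining 414 GB)
590 GB → tape 7 (remaining 210 GB)
516 GB → tape 8 (remaining 284 GB)
115 GB → tape 8 (remaining 169 GB)
194 GB → tape 9 (remaining 606 GB)
256 GB → tape 9 (remaining 350 GB)
287 GB → tape 9 (remaining 63 GB)
361 GB → tape 10 (remaining 439 GB)
740 GB → tape 11 (remaining 60 GB)
620 GB → tape 12 (remaining 180 GB)
Final tapes: [547] [351,133] [725] [172,313] [627] [386] [590] [516,115] [194,256,287] [361] [740] [620].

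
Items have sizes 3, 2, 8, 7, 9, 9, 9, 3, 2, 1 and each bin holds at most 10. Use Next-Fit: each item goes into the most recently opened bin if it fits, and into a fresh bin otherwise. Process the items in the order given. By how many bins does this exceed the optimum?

1

Next-Fit: [3,2] [8] [7] [9] [9] [9] [3,2,1] → 7 bins.
Total size 53; any packing needs at least ⌈53/10⌉ = 6 bins.
An optimal packing achieves that bound: [9,1] [9] [9] [8,2] [7,3] [3,2] → 6 bins.
Excess: 7 − 6 = 1.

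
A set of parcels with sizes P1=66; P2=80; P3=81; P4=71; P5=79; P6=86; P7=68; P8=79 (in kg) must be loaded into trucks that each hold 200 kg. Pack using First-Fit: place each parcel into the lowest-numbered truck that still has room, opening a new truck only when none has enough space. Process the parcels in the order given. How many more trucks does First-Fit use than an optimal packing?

First-Fit: [66,80] [81,71] [79,86] [68,79] → 4 trucks.
Total size 610 kg; any packing needs at least ⌈610/200⌉ = 4 trucks.
So 4 is already optimal.

0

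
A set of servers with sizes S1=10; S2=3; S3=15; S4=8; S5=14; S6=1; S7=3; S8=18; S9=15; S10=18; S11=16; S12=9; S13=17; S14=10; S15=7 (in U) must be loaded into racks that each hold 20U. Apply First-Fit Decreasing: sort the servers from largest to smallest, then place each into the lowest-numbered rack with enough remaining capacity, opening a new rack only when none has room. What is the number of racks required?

Sorted descending: 18, 18, 17, 16, 15, 15, 14, 10, 10, 9, 8, 7, 3, 3, 1.
Put 18U in rack 1; 2U remain.
Put 18U in rack 2; 2U remain.
Put 17U in rack 3; 3U remain.
Put 16U in rack 4; 4U remain.
Put 15U in rack 5; 5U remain.
Put 15U in rack 6; 5U remain.
Put 14U in rack 7; 6U remain.
Put 10U in rack 8; 10U remain.
Put 10U in rack 8; 0U remain.
Put 9U in rack 9; 11U remain.
Put 8U in rack 9; 3U remain.
Put 7U in rack 10; 13U remain.
Put 3U in rack 3; 0U remain.
Put 3U in rack 4; 1U remain.
Put 1U in rack 1; 1U remain.

10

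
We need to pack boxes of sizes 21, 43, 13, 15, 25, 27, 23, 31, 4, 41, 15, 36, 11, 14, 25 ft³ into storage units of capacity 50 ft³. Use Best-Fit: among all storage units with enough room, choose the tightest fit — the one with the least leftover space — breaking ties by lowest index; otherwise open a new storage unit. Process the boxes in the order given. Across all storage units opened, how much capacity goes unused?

Put 21 ft³ in storage unit 1; 29 ft³ remain.
Put 43 ft³ in storage unit 2; 7 ft³ remain.
Put 13 ft³ in storage unit 1; 16 ft³ remain.
Put 15 ft³ in storage unit 1; 1 ft³ remain.
Put 25 ft³ in storage unit 3; 25 ft³ remain.
Put 27 ft³ in storage unit 4; 23 ft³ remain.
Put 23 ft³ in storage unit 4; 0 ft³ remain.
Put 31 ft³ in storage unit 5; 19 ft³ remain.
Put 4 ft³ in storage unit 2; 3 ft³ remain.
Put 41 ft³ in storage unit 6; 9 ft³ remain.
Put 15 ft³ in storage unit 5; 4 ft³ remain.
Put 36 ft³ in storage unit 7; 14 ft³ remain.
Put 11 ft³ in storage unit 7; 3 ft³ remain.
Put 14 ft³ in storage unit 3; 11 ft³ remain.
Put 25 ft³ in storage unit 8; 25 ft³ remain.
8 storage units × 50 ft³ = 400 ft³; used 344 ft³; unused 56 ft³.

56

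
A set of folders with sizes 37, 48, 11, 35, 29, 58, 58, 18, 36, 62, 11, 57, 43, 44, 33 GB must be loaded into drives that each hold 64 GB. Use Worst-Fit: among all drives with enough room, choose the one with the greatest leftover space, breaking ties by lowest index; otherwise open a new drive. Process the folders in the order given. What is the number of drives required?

11 drives

37 GB → drive 1 (remaining 27 GB)
48 GB → drive 2 (remaining 16 GB)
11 GB → drive 1 (remaining 16 GB)
35 GB → drive 3 (remaining 29 GB)
29 GB → drive 3 (remaining 0 GB)
58 GB → drive 4 (remaining 6 GB)
58 GB → drive 5 (remaining 6 GB)
18 GB → drive 6 (remaining 46 GB)
36 GB → drive 6 (remaining 10 GB)
62 GB → drive 7 (remaining 2 GB)
11 GB → drive 1 (remaining 5 GB)
57 GB → drive 8 (remaining 7 GB)
43 GB → drive 9 (remaining 21 GB)
44 GB → drive 10 (remaining 20 GB)
33 GB → drive 11 (remaining 31 GB)
Final drives: [37,11,11] [48] [35,29] [58] [58] [18,36] [62] [57] [43] [44] [33].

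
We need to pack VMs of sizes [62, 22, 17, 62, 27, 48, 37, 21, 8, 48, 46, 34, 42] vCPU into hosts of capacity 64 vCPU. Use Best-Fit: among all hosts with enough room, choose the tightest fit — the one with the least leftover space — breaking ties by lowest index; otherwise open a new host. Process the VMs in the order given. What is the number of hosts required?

9

host 1: place 62 vCPU, 2 vCPU left
host 2: place 22 vCPU, 42 vCPU left
host 2: place 17 vCPU, 25 vCPU left
host 3: place 62 vCPU, 2 vCPU left
host 4: place 27 vCPU, 37 vCPU left
host 5: place 48 vCPU, 16 vCPU left
host 4: place 37 vCPU, 0 vCPU left
host 2: place 21 vCPU, 4 vCPU left
host 5: place 8 vCPU, 8 vCPU left
host 6: place 48 vCPU, 16 vCPU left
host 7: place 46 vCPU, 18 vCPU left
host 8: place 34 vCPU, 30 vCPU left
host 9: place 42 vCPU, 22 vCPU left
Final hosts: [62] [22,17,21] [62] [27,37] [48,8] [48] [46] [34] [42].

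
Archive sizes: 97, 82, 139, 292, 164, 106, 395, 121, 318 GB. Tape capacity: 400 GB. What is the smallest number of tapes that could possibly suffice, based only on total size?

5

Total size = 97 + 82 + 139 + 292 + 164 + 106 + 395 + 121 + 318 = 1714 GB.
⌈1714 / 400⌉ = 5.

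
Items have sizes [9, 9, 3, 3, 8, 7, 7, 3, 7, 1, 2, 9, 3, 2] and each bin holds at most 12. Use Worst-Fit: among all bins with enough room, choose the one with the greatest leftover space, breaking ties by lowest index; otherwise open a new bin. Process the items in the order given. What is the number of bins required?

Put 9 in bin 1; 3 remain.
Put 9 in bin 2; 3 remain.
Put 3 in bin 1; 0 remain.
Put 3 in bin 2; 0 remain.
Put 8 in bin 3; 4 remain.
Put 7 in bin 4; 5 remain.
Put 7 in bin 5; 5 remain.
Put 3 in bin 4; 2 remain.
Put 7 in bin 6; 5 remain.
Put 1 in bin 5; 4 remain.
Put 2 in bin 6; 3 remain.
Put 9 in bin 7; 3 remain.
Put 3 in bin 3; 1 remain.
Put 2 in bin 5; 2 remain.

7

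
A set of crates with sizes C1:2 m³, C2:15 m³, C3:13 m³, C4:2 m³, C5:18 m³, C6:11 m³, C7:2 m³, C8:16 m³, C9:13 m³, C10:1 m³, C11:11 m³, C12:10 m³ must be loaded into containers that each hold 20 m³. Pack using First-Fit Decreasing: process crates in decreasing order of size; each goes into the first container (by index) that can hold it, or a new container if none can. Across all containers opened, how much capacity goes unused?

Sorted descending: 18, 16, 15, 13, 13, 11, 11, 10, 2, 2, 2, 1.
container 1: place 18 m³, 2 m³ left
container 2: place 16 m³, 4 m³ left
container 3: place 15 m³, 5 m³ left
container 4: place 13 m³, 7 m³ left
container 5: place 13 m³, 7 m³ left
container 6: place 11 m³, 9 m³ left
container 7: place 11 m³, 9 m³ left
container 8: place 10 m³, 10 m³ left
container 1: place 2 m³, 0 m³ left
container 2: place 2 m³, 2 m³ left
container 2: place 2 m³, 0 m³ left
container 3: place 1 m³, 4 m³ left
8 containers × 20 m³ = 160 m³; used 114 m³; unused 46 m³.

46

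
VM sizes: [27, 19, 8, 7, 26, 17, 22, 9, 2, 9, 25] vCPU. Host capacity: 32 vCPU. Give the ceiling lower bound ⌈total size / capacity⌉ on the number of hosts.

Total size = 27 + 19 + 8 + 7 + 26 + 17 + 22 + 9 + 2 + 9 + 25 = 171 vCPU.
⌈171 / 32⌉ = 6.

6 hosts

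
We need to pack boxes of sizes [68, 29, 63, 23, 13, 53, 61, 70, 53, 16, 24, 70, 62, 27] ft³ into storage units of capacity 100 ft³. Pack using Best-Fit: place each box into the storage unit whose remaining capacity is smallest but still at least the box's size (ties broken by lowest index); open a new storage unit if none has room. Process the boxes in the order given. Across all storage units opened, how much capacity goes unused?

Put 68 ft³ in storage unit 1; 32 ft³ remain.
Put 29 ft³ in storage unit 1; 3 ft³ remain.
Put 63 ft³ in storage unit 2; 37 ft³ remain.
Put 23 ft³ in storage unit 2; 14 ft³ remain.
Put 13 ft³ in storage unit 2; 1 ft³ remain.
Put 53 ft³ in storage unit 3; 47 ft³ remain.
Put 61 ft³ in storage unit 4; 39 ft³ remain.
Put 70 ft³ in storage unit 5; 30 ft³ remain.
Put 53 ft³ in storage unit 6; 47 ft³ remain.
Put 16 ft³ in storage unit 5; 14 ft³ remain.
Put 24 ft³ in storage unit 4; 15 ft³ remain.
Put 70 ft³ in storage unit 7; 30 ft³ remain.
Put 62 ft³ in storage unit 8; 38 ft³ remain.
Put 27 ft³ in storage unit 7; 3 ft³ remain.
8 storage units × 100 ft³ = 800 ft³; used 632 ft³; unused 168 ft³.

168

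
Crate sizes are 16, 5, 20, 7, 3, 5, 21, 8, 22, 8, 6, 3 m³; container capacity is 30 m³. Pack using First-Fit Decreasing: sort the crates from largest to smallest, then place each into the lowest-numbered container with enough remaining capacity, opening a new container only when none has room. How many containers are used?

Sorted descending: 22, 21, 20, 16, 8, 8, 7, 6, 5, 5, 3, 3.
22 m³ → container 1 (remaining 8 m³)
21 m³ → container 2 (remaining 9 m³)
20 m³ → container 3 (remaining 10 m³)
16 m³ → container 4 (remaining 14 m³)
8 m³ → container 1 (remaining 0 m³)
8 m³ → container 2 (remaining 1 m³)
7 m³ → container 3 (remaining 3 m³)
6 m³ → container 4 (remaining 8 m³)
5 m³ → container 4 (remaining 3 m³)
5 m³ → container 5 (remaining 25 m³)
3 m³ → container 3 (remaining 0 m³)
3 m³ → container 4 (remaining 0 m³)
Final containers: [22,8] [21,8] [20,7,3] [16,6,5,3] [5].

5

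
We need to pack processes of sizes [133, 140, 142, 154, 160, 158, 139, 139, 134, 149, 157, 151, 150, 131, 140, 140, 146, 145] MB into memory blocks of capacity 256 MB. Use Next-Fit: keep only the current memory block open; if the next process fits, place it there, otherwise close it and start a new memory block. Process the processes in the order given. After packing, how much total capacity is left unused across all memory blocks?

2000

Put 133 MB in memory block 1; 123 MB remain.
Put 140 MB in memory block 2; 116 MB remain.
Put 142 MB in memory block 3; 114 MB remain.
Put 154 MB in memory block 4; 102 MB remain.
Put 160 MB in memory block 5; 96 MB remain.
Put 158 MB in memory block 6; 98 MB remain.
Put 139 MB in memory block 7; 117 MB remain.
Put 139 MB in memory block 8; 117 MB remain.
Put 134 MB in memory block 9; 122 MB remain.
Put 149 MB in memory block 10; 107 MB remain.
Put 157 MB in memory block 11; 99 MB remain.
Put 151 MB in memory block 12; 105 MB remain.
Put 150 MB in memory block 13; 106 MB remain.
Put 131 MB in memory block 14; 125 MB remain.
Put 140 MB in memory block 15; 116 MB remain.
Put 140 MB in memory block 16; 116 MB remain.
Put 146 MB in memory block 17; 110 MB remain.
Put 145 MB in memory block 18; 111 MB remain.
18 memory blocks × 256 MB = 4608 MB; used 2608 MB; unused 2000 MB.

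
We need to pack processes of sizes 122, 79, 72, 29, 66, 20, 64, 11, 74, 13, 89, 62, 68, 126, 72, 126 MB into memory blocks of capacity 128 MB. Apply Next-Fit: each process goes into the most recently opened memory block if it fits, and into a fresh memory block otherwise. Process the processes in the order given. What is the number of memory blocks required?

Put 122 MB in memory block 1; 6 MB remain.
Put 79 MB in memory block 2; 49 MB remain.
Put 72 MB in memory block 3; 56 MB remain.
Put 29 MB in memory block 3; 27 MB remain.
Put 66 MB in memory block 4; 62 MB remain.
Put 20 MB in memory block 4; 42 MB remain.
Put 64 MB in memory block 5; 64 MB remain.
Put 11 MB in memory block 5; 53 MB remain.
Put 74 MB in memory block 6; 54 MB remain.
Put 13 MB in memory block 6; 41 MB remain.
Put 89 MB in memory block 7; 39 MB remain.
Put 62 MB in memory block 8; 66 MB remain.
Put 68 MB in memory block 9; 60 MB remain.
Put 126 MB in memory block 10; 2 MB remain.
Put 72 MB in memory block 11; 56 MB remain.
Put 126 MB in memory block 12; 2 MB remain.
Final memory blocks: [122] [79] [72,29] [66,20] [64,11] [74,13] [89] [62] [68] [126] [72] [126].

12 memory blocks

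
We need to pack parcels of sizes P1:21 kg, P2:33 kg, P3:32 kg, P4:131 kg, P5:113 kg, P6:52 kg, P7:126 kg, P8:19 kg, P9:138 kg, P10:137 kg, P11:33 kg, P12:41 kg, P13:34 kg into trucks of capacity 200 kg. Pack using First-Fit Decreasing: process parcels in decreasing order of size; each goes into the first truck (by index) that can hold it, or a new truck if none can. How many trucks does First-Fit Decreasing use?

Sorted descending: 138, 137, 131, 126, 113, 52, 41, 34, 33, 33, 32, 21, 19.
Put 138 kg in truck 1; 62 kg remain.
Put 137 kg in truck 2; 63 kg remain.
Put 131 kg in truck 3; 69 kg remain.
Put 126 kg in truck 4; 74 kg remain.
Put 113 kg in truck 5; 87 kg remain.
Put 52 kg in truck 1; 10 kg remain.
Put 41 kg in truck 2; 22 kg remain.
Put 34 kg in truck 3; 35 kg remain.
Put 33 kg in truck 3; 2 kg remain.
Put 33 kg in truck 4; 41 kg remain.
Put 32 kg in truck 4; 9 kg remain.
Put 21 kg in truck 2; 1 kg remain.
Put 19 kg in truck 5; 68 kg remain.
Final trucks: [138,52] [137,41,21] [131,34,33] [126,33,32] [113,19].

5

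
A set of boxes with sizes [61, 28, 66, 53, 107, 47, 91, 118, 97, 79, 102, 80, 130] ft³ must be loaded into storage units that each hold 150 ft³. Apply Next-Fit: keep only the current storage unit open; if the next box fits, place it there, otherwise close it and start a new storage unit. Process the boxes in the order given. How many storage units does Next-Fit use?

Put 61 ft³ in storage unit 1; 89 ft³ remain.
Put 28 ft³ in storage unit 1; 61 ft³ remain.
Put 66 ft³ in storage unit 2; 84 ft³ remain.
Put 53 ft³ in storage unit 2; 31 ft³ remain.
Put 107 ft³ in storage unit 3; 43 ft³ remain.
Put 47 ft³ in storage unit 4; 103 ft³ remain.
Put 91 ft³ in storage unit 4; 12 ft³ remain.
Put 118 ft³ in storage unit 5; 32 ft³ remain.
Put 97 ft³ in storage unit 6; 53 ft³ remain.
Put 79 ft³ in storage unit 7; 71 ft³ remain.
Put 102 ft³ in storage unit 8; 48 ft³ remain.
Put 80 ft³ in storage unit 9; 70 ft³ remain.
Put 130 ft³ in storage unit 10; 20 ft³ remain.
Final storage units: [61,28] [66,53] [107] [47,91] [118] [97] [79] [102] [80] [130].

10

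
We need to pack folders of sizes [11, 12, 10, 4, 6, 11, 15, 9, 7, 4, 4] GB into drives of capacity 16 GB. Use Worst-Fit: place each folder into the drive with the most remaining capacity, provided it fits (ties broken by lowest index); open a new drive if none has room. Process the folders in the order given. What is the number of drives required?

drive 1: place 11 GB, 5 GB left
drive 2: place 12 GB, 4 GB left
drive 3: place 10 GB, 6 GB left
drive 3: place 4 GB, 2 GB left
drive 4: place 6 GB, 10 GB left
drive 5: place 11 GB, 5 GB left
drive 6: place 15 GB, 1 GB left
drive 4: place 9 GB, 1 GB left
drive 7: place 7 GB, 9 GB left
drive 7: place 4 GB, 5 GB left
drive 1: place 4 GB, 1 GB left
Final drives: [11,4] [12] [10,4] [6,9] [11] [15] [7,4].

7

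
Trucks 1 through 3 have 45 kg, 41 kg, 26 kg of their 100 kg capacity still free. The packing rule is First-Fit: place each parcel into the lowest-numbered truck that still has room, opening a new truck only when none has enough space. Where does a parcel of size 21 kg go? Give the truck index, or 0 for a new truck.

Trucks with room: truck 1 (45 kg), truck 2 (41 kg), truck 3 (26 kg).
The first with room is truck 1.

1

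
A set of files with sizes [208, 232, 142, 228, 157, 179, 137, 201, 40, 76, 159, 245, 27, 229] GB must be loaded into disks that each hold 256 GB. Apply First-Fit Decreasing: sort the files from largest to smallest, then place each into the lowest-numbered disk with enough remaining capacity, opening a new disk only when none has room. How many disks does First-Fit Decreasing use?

11

Sorted descending: 245, 232, 229, 228, 208, 201, 179, 159, 157, 142, 137, 76, 40, 27.
245 GB → disk 1 (remaining 11 GB)
232 GB → disk 2 (remaining 24 GB)
229 GB → disk 3 (remaining 27 GB)
228 GB → disk 4 (remaining 28 GB)
208 GB → disk 5 (remaining 48 GB)
201 GB → disk 6 (remaining 55 GB)
179 GB → disk 7 (remaining 77 GB)
159 GB → disk 8 (remaining 97 GB)
157 GB → disk 9 (remaining 99 GB)
142 GB → disk 10 (remaining 114 GB)
137 GB → disk 11 (remaining 119 GB)
76 GB → disk 7 (remaining 1 GB)
40 GB → disk 5 (remaining 8 GB)
27 GB → disk 3 (remaining 0 GB)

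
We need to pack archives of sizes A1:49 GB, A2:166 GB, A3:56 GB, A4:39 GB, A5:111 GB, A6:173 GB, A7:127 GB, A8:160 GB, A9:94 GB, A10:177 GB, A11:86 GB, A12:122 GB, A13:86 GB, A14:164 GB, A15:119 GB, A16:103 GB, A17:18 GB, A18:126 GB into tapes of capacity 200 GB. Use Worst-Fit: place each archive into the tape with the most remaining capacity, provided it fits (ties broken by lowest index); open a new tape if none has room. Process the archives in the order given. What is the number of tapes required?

13

A1 (49 GB) → tape 1 (remaining 151 GB)
A2 (166 GB) → tape 2 (remaining 34 GB)
A3 (56 GB) → tape 1 (remaining 95 GB)
A4 (39 GB) → tape 1 (remaining 56 GB)
A5 (111 GB) → tape 3 (remaining 89 GB)
A6 (173 GB) → tape 4 (remaining 27 GB)
A7 (127 GB) → tape 5 (remaining 73 GB)
A8 (160 GB) → tape 6 (remaining 40 GB)
A9 (94 GB) → tape 7 (remaining 106 GB)
A10 (177 GB) → tape 8 (remaining 23 GB)
A11 (86 GB) → tape 7 (remaining 20 GB)
A12 (122 GB) → tape 9 (remaining 78 GB)
A13 (86 GB) → tape 3 (remaining 3 GB)
A14 (164 GB) → tape 10 (remaining 36 GB)
A15 (119 GB) → tape 11 (remaining 81 GB)
A16 (103 GB) → tape 12 (remaining 97 GB)
A17 (18 GB) → tape 12 (remaining 79 GB)
A18 (126 GB) → tape 13 (remaining 74 GB)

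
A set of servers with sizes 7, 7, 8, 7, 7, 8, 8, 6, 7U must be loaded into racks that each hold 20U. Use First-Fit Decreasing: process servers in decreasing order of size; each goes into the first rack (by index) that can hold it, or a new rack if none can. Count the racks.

Sorted descending: 8, 8, 8, 7, 7, 7, 7, 7, 6.
rack 1: place 8U, 12U left
rack 1: place 8U, 4U left
rack 2: place 8U, 12U left
rack 2: place 7U, 5U left
rack 3: place 7U, 13U left
rack 3: place 7U, 6U left
rack 4: place 7U, 13U left
rack 4: place 7U, 6U left
rack 3: place 6U, 0U left
Final racks: [8,8] [8,7] [7,7,6] [7,7].

4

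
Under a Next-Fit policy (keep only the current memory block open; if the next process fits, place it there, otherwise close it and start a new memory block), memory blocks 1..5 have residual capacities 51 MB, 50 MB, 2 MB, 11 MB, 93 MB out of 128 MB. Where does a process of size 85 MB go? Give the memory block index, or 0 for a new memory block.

Next-Fit only looks at memory block 5, which has 93 MB free.
85 MB fits there.

5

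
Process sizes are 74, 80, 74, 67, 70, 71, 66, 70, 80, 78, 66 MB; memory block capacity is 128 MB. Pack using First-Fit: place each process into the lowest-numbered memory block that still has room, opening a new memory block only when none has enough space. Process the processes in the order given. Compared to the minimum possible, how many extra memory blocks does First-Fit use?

First-Fit: [74] [80] [74] [67] [70] [71] [66] [70] [80] [78] [66] → 11 memory blocks.
11 processes exceed 64 MB (half the capacity), and no two of those can share a memory block, so at least 11 memory blocks are needed.
So 11 is already optimal.

0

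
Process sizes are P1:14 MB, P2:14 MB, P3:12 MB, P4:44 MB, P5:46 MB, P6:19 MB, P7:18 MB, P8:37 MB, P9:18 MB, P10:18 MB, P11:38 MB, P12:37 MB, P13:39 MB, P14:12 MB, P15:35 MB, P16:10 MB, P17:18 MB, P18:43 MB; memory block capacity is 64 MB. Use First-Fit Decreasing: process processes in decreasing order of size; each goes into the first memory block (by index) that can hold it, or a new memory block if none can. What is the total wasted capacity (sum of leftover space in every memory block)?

40

Sorted descending: 46, 44, 43, 39, 38, 37, 37, 35, 19, 18, 18, 18, 18, 14, 14, 12, 12, 10.
Put 46 MB in memory block 1; 18 MB remain.
Put 44 MB in memory block 2; 20 MB remain.
Put 43 MB in memory block 3; 21 MB remain.
Put 39 MB in memory block 4; 25 MB remain.
Put 38 MB in memory block 5; 26 MB remain.
Put 37 MB in memory block 6; 27 MB remain.
Put 37 MB in memory block 7; 27 MB remain.
Put 35 MB in memory block 8; 29 MB remain.
Put 19 MB in memory block 2; 1 MB remain.
Put 18 MB in memory block 1; 0 MB remain.
Put 18 MB in memory block 3; 3 MB remain.
Put 18 MB in memory block 4; 7 MB remain.
Put 18 MB in memory block 5; 8 MB remain.
Put 14 MB in memory block 6; 13 MB remain.
Put 14 MB in memory block 7; 13 MB remain.
Put 12 MB in memory block 6; 1 MB remain.
Put 12 MB in memory block 7; 1 MB remain.
Put 10 MB in memory block 8; 19 MB remain.
8 memory blocks × 64 MB = 512 MB; used 472 MB; unused 40 MB.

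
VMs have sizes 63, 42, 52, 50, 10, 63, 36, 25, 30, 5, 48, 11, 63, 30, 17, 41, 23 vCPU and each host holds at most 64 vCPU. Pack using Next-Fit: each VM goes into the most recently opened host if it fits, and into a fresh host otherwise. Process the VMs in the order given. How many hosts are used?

63 vCPU → host 1 (remaining 1 vCPU)
42 vCPU → host 2 (remaining 22 vCPU)
52 vCPU → host 3 (remaining 12 vCPU)
50 vCPU → host 4 (remaining 14 vCPU)
10 vCPU → host 4 (remaining 4 vCPU)
63 vCPU → host 5 (remaining 1 vCPU)
36 vCPU → host 6 (remaining 28 vCPU)
25 vCPU → host 6 (remaining 3 vCPU)
30 vCPU → host 7 (remaining 34 vCPU)
5 vCPU → host 7 (remaining 29 vCPU)
48 vCPU → host 8 (remaining 16 vCPU)
11 vCPU → host 8 (remaining 5 vCPU)
63 vCPU → host 9 (remaining 1 vCPU)
30 vCPU → host 10 (remaining 34 vCPU)
17 vCPU → host 10 (remaining 17 vCPU)
41 vCPU → host 11 (remaining 23 vCPU)
23 vCPU → host 11 (remaining 0 vCPU)

11 hosts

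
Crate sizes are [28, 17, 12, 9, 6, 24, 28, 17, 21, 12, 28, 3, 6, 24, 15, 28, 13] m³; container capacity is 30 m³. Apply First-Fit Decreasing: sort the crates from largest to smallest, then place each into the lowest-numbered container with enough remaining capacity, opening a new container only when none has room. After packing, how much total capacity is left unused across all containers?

Sorted descending: 28, 28, 28, 28, 24, 24, 21, 17, 17, 15, 13, 12, 12, 9, 6, 6, 3.
Put 28 m³ in container 1; 2 m³ remain.
Put 28 m³ in container 2; 2 m³ remain.
Put 28 m³ in container 3; 2 m³ remain.
Put 28 m³ in container 4; 2 m³ remain.
Put 24 m³ in container 5; 6 m³ remain.
Put 24 m³ in container 6; 6 m³ remain.
Put 21 m³ in container 7; 9 m³ remain.
Put 17 m³ in container 8; 13 m³ remain.
Put 17 m³ in container 9; 13 m³ remain.
Put 15 m³ in container 10; 15 m³ remain.
Put 13 m³ in container 8; 0 m³ remain.
Put 12 m³ in container 9; 1 m³ remain.
Put 12 m³ in container 10; 3 m³ remain.
Put 9 m³ in container 7; 0 m³ remain.
Put 6 m³ in container 5; 0 m³ remain.
Put 6 m³ in container 6; 0 m³ remain.
Put 3 m³ in container 10; 0 m³ remain.
10 containers × 30 m³ = 300 m³; used 291 m³; unused 9 m³.

9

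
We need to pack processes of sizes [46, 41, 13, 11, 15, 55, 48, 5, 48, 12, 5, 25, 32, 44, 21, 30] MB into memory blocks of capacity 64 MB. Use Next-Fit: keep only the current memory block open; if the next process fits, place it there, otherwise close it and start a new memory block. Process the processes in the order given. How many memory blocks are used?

46 MB → memory block 1 (remaining 18 MB)
41 MB → memory block 2 (remaining 23 MB)
13 MB → memory block 2 (remaining 10 MB)
11 MB → memory block 3 (remaining 53 MB)
15 MB → memory block 3 (remaining 38 MB)
55 MB → memory block 4 (remaining 9 MB)
48 MB → memory block 5 (remaining 16 MB)
5 MB → memory block 5 (remaining 11 MB)
48 MB → memory block 6 (remaining 16 MB)
12 MB → memory block 6 (remaining 4 MB)
5 MB → memory block 7 (remaining 59 MB)
25 MB → memory block 7 (remaining 34 MB)
32 MB → memory block 7 (remaining 2 MB)
44 MB → memory block 8 (remaining 20 MB)
21 MB → memory block 9 (remaining 43 MB)
30 MB → memory block 9 (remaining 13 MB)

9 memory blocks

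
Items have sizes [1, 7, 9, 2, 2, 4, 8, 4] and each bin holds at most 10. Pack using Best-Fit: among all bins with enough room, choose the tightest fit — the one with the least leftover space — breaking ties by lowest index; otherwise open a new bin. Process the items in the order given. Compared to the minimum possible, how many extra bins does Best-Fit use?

Best-Fit: [1,7,2] [9] [2,4,4] [8] → 4 bins.
Total size 37; any packing needs at least ⌈37/10⌉ = 4 bins.
So 4 is already optimal.

0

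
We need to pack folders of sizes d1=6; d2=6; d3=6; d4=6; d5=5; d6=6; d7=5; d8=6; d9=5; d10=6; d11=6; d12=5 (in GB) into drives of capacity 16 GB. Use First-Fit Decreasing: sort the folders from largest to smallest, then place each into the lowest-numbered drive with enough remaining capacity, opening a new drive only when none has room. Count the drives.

Sorted descending: 6, 6, 6, 6, 6, 6, 6, 6, 5, 5, 5, 5.
6 GB → drive 1 (remaining 10 GB)
6 GB → drive 1 (remaining 4 GB)
6 GB → drive 2 (remaining 10 GB)
6 GB → drive 2 (remaining 4 GB)
6 GB → drive 3 (remaining 10 GB)
6 GB → drive 3 (remaining 4 GB)
6 GB → drive 4 (remaining 10 GB)
6 GB → drive 4 (remaining 4 GB)
5 GB → drive 5 (remaining 11 GB)
5 GB → drive 5 (remaining 6 GB)
5 GB → drive 5 (remaining 1 GB)
5 GB → drive 6 (remaining 11 GB)

6 drives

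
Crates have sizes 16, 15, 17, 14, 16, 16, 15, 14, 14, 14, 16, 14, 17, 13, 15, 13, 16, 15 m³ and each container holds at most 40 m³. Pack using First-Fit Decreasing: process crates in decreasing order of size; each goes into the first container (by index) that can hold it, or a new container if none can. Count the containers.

Sorted descending: 17, 17, 16, 16, 16, 16, 16, 15, 15, 15, 15, 14, 14, 14, 14, 14, 13, 13.
17 m³ → container 1 (remaining 23 m³)
17 m³ → container 1 (remaining 6 m³)
16 m³ → container 2 (remaining 24 m³)
16 m³ → container 2 (remaining 8 m³)
16 m³ → container 3 (remaining 24 m³)
16 m³ → container 3 (remaining 8 m³)
16 m³ → container 4 (remaining 24 m³)
15 m³ → container 4 (remaining 9 m³)
15 m³ → container 5 (remaining 25 m³)
15 m³ → container 5 (remaining 10 m³)
15 m³ → container 6 (remaining 25 m³)
14 m³ → container 6 (remaining 11 m³)
14 m³ → container 7 (remaining 26 m³)
14 m³ → container 7 (remaining 12 m³)
14 m³ → container 8 (remaining 26 m³)
14 m³ → container 8 (remaining 12 m³)
13 m³ → container 9 (remaining 27 m³)
13 m³ → container 9 (remaining 14 m³)

9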